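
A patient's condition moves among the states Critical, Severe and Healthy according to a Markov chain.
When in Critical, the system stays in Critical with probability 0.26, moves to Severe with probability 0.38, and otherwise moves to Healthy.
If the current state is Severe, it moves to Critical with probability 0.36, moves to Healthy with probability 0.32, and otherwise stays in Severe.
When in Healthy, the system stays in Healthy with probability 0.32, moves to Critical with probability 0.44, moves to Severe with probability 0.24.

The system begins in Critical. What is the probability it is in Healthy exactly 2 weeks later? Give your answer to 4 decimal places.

0.3304

Sum over the intermediate state after 1 week:
P = P(Critical→Critical)·P(Critical→Healthy) + P(Critical→Severe)·P(Severe→Healthy) + P(Critical→Healthy)·P(Healthy→Healthy)
  = 0.26×0.36 + 0.38×0.32 + 0.36×0.32
  = 0.0936 + 0.1216 + 0.1152 = 0.3304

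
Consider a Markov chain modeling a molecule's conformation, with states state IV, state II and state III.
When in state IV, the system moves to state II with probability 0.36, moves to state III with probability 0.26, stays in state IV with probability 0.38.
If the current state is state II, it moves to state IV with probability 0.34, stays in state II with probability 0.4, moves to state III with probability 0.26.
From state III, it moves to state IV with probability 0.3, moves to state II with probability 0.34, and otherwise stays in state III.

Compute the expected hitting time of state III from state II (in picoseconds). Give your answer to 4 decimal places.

3.8462

Let t(s) be the expected number of picoseconds to first reach state III from state s, with t(state III) = 0. Conditioning on the first picosecond:
t(state IV) = 1 + 0.38·t(state IV) + 0.36·t(state II)
t(state II) = 1 + 0.34·t(state IV) + 0.4·t(state II)
Solving: t(state IV) = 3.8462, t(state II) = 3.8462.
Expected picoseconds from state II to state III: 3.8462.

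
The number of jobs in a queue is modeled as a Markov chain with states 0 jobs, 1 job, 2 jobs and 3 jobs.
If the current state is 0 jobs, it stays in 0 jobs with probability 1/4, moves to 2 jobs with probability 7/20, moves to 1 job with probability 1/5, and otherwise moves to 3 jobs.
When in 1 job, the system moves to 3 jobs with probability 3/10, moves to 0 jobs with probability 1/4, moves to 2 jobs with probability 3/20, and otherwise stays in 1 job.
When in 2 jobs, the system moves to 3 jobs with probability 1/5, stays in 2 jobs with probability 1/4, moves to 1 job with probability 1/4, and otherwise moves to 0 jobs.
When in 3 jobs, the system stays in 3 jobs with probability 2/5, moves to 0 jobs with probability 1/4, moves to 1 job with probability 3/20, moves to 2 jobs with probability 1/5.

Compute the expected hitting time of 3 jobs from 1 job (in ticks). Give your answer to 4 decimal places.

3.9777

Let t(s) be the expected number of ticks to first reach 3 jobs from state s, with t(3 jobs) = 0. Conditioning on the first tick:
t(0 jobs) = 1 + 0.25·t(0 jobs) + 0.2·t(1 job) + 0.35·t(2 jobs)
t(1 job) = 1 + 0.25·t(0 jobs) + 0.3·t(1 job) + 0.15·t(2 jobs)
t(2 jobs) = 1 + 0.3·t(0 jobs) + 0.25·t(1 job) + 0.25·t(2 jobs)
Solving: t(0 jobs) = 4.4693, t(1 job) = 3.9777, t(2 jobs) = 4.4469.
Expected ticks from 1 job to 3 jobs: 3.9777.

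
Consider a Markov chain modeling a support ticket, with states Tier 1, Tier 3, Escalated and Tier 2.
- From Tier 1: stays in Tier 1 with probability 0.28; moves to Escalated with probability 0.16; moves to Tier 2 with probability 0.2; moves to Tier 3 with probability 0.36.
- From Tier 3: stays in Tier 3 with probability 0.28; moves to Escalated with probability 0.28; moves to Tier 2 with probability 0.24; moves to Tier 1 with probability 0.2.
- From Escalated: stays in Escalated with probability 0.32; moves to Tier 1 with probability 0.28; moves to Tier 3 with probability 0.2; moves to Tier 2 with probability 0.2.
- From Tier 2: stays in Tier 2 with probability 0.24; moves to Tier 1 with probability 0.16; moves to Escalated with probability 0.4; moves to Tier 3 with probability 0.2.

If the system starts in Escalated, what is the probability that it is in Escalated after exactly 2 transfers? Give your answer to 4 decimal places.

0.2832

Propagate the distribution vector 2 transfers from Escalated.
After 0 transfers: (0.0000, 0.0000, 1.0000, 0.0000)
After 1 transfer: (0.2800, 0.2000, 0.3200, 0.2000)
After 2 transfers: (0.2400, 0.2608, 0.2832, 0.2160)
P(in Escalated after 2 transfers) = 0.2832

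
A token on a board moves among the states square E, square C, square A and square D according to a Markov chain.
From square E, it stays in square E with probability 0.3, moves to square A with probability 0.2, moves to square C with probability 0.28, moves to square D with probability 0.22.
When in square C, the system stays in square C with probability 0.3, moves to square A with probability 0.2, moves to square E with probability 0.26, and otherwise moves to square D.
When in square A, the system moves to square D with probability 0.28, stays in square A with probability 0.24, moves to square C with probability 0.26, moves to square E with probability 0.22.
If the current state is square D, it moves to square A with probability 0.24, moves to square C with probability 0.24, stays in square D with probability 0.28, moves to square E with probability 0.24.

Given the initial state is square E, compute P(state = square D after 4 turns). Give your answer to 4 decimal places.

0.2538

Propagate the distribution vector 4 turns from square E.
After 0 turns: (1.0000, 0.0000, 0.0000, 0.0000)
After 1 turn: (0.3000, 0.2800, 0.2000, 0.2200)
After 2 turns: (0.2596, 0.2728, 0.2168, 0.2508)
After 3 turns: (0.2567, 0.2711, 0.2187, 0.2535)
After 4 turns: (0.2564, 0.2709, 0.2189, 0.2538)
P(in square D after 4 turns) = 0.2538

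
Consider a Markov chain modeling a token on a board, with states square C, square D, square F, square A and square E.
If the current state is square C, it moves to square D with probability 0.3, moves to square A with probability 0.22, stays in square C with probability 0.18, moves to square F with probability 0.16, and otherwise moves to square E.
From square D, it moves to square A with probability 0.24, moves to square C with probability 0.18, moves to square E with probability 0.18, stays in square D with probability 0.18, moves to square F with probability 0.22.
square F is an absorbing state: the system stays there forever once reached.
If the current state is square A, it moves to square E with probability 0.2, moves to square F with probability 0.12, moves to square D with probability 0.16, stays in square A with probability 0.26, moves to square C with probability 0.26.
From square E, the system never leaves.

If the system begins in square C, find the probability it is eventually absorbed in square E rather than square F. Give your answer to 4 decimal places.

0.4979

Let h(s) be the probability of absorption at square E starting from transient state s. Then h(square E) = 1 and h(square F) = 0. By first-step analysis:
h(square C) = 0.18·h(square C) + 0.3·h(square D) + 0.16·0 + 0.22·h(square A) + 0.14·1
h(square D) = 0.18·h(square C) + 0.18·h(square D) + 0.22·0 + 0.24·h(square A) + 0.18·1
h(square A) = 0.26·h(square C) + 0.16·h(square D) + 0.12·0 + 0.26·h(square A) + 0.2·1
Solving: h(square C) = 0.4979, h(square D) = 0.4901, h(square A) = 0.5512.
Starting from square C, the probability is 0.4979.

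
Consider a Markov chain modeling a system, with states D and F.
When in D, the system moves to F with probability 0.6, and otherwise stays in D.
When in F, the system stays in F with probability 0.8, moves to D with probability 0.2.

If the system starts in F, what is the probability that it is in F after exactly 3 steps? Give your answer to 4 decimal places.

Propagate the distribution vector 3 steps from F.
After 0 steps: (0.0000, 1.0000)
After 1 step: (0.2000, 0.8000)
After 2 steps: (0.2400, 0.7600)
After 3 steps: (0.2480, 0.7520)
P(in F after 3 steps) = 0.7520

0.7520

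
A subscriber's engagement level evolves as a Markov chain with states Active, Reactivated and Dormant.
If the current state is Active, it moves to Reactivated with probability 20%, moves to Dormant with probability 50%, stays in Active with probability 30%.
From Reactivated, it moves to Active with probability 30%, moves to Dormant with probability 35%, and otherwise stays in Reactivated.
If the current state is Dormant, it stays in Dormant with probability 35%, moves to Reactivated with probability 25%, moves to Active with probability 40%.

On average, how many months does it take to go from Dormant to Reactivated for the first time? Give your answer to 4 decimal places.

Let t(s) be the expected number of months to first reach Reactivated from state s, with t(Reactivated) = 0. Conditioning on the first month:
t(Active) = 1 + 0.3·t(Active) + 0.5·t(Dormant)
t(Dormant) = 1 + 0.4·t(Active) + 0.35·t(Dormant)
Solving: t(Active) = 4.5098, t(Dormant) = 4.3137.
Expected months from Dormant to Reactivated: 4.3137.

4.3137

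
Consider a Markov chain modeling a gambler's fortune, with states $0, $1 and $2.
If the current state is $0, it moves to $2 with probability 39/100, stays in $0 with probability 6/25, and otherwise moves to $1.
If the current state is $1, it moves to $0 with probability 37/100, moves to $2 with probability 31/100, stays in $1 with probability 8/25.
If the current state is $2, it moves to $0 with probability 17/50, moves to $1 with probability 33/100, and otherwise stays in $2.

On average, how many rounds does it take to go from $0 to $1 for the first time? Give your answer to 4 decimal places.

2.8147

Let t(s) be the expected number of rounds to first reach $1 from state s, with t($1) = 0. Conditioning on the first round:
t($0) = 1 + 0.24·t($0) + 0.39·t($2)
t($2) = 1 + 0.34·t($0) + 0.33·t($2)
Solving: t($0) = 2.8147, t($2) = 2.9209.
Expected rounds from $0 to $1: 2.8147.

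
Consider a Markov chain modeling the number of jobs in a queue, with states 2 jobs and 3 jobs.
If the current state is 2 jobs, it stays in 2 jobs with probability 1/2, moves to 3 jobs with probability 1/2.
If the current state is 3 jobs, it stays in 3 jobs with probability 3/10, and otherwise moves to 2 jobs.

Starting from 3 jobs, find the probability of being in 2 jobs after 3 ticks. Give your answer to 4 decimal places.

Propagate the distribution vector 3 ticks from 3 jobs.
After 0 ticks: (0.0000, 1.0000)
After 1 tick: (0.7000, 0.3000)
After 2 ticks: (0.5600, 0.4400)
After 3 ticks: (0.5880, 0.4120)
P(in 2 jobs after 3 ticks) = 0.5880

0.5880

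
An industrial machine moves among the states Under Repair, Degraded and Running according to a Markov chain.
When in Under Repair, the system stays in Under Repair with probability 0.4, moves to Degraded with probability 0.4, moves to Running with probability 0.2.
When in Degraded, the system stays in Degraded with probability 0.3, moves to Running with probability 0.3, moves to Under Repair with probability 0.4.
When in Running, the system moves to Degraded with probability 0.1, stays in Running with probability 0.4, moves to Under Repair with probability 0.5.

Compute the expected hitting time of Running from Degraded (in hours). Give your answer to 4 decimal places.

Let t(s) be the expected number of hours to first reach Running from state s, with t(Running) = 0. Conditioning on the first hour:
t(Under Repair) = 1 + 0.4·t(Under Repair) + 0.4·t(Degraded)
t(Degraded) = 1 + 0.4·t(Under Repair) + 0.3·t(Degraded)
Solving: t(Under Repair) = 4.2308, t(Degraded) = 3.8462.
Expected hours from Degraded to Running: 3.8462.

3.8462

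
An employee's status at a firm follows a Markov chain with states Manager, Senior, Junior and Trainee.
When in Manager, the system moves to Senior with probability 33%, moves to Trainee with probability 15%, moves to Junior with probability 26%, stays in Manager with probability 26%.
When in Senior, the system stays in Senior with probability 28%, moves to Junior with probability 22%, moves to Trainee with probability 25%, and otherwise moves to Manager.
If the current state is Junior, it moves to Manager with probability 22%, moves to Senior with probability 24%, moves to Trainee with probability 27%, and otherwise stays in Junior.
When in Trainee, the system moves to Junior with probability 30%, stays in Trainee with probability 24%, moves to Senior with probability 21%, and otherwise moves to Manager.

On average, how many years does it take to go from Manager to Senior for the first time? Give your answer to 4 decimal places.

3.5515

Let t(s) be the expected number of years to first reach Senior from state s, with t(Senior) = 0. Conditioning on the first year:
t(Manager) = 1 + 0.26·t(Manager) + 0.26·t(Junior) + 0.15·t(Trainee)
t(Junior) = 1 + 0.22·t(Manager) + 0.27·t(Junior) + 0.27·t(Trainee)
t(Trainee) = 1 + 0.25·t(Manager) + 0.3·t(Junior) + 0.24·t(Trainee)
Solving: t(Manager) = 3.5515, t(Junior) = 3.9332, t(Trainee) = 4.0366.
Expected years from Manager to Senior: 3.5515.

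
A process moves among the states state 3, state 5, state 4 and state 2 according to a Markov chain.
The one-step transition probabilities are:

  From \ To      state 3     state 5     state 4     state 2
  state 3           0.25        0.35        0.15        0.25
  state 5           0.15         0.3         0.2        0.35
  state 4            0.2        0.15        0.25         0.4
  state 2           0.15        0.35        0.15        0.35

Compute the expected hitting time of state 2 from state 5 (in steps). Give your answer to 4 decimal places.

Let t(s) be the expected number of steps to first reach state 2 from state s, with t(state 2) = 0. Conditioning on the first step:
t(state 3) = 1 + 0.25·t(state 3) + 0.35·t(state 5) + 0.15·t(state 4)
t(state 5) = 1 + 0.15·t(state 3) + 0.3·t(state 5) + 0.2·t(state 4)
t(state 4) = 1 + 0.2·t(state 3) + 0.15·t(state 5) + 0.25·t(state 4)
Solving: t(state 3) = 3.2538, t(state 5) = 2.9216, t(state 4) = 2.7853.
Expected steps from state 5 to state 2: 2.9216.

2.9216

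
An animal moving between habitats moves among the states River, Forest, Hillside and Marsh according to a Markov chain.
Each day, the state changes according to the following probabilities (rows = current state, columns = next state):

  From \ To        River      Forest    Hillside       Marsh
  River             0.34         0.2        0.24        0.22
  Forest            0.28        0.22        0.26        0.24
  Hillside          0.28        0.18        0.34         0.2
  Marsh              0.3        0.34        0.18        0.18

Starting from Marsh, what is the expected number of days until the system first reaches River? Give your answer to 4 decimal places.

Let t(s) be the expected number of days to first reach River from state s, with t(River) = 0. Conditioning on the first day:
t(Forest) = 1 + 0.22·t(Forest) + 0.26·t(Hillside) + 0.24·t(Marsh)
t(Hillside) = 1 + 0.18·t(Forest) + 0.34·t(Hillside) + 0.2·t(Marsh)
t(Marsh) = 1 + 0.34·t(Forest) + 0.18·t(Hillside) + 0.18·t(Marsh)
Solving: t(Forest) = 3.5170, t(Hillside) = 3.5199, t(Marsh) = 3.4505.
Expected days from Marsh to River: 3.4505.

3.4505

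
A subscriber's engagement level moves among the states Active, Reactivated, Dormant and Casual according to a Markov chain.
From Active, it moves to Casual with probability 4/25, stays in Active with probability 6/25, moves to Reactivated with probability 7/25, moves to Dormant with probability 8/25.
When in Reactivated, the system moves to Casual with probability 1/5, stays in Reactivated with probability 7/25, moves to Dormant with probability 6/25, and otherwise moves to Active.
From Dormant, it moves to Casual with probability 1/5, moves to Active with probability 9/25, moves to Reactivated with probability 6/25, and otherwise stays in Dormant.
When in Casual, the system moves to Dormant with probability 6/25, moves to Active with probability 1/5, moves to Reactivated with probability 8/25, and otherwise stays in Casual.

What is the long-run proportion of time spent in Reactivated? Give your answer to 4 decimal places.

0.2778

Let the stationary distribution be π with π = πP and π_1 + π_2 + π_3 + π_4 = 1.
π_1 = 0.24·π_1 + 0.28·π_2 + 0.36·π_3 + 0.2·π_4
π_2 = 0.28·π_1 + 0.28·π_2 + 0.24·π_3 + 0.32·π_4
π_3 = 0.32·π_1 + 0.24·π_2 + 0.2·π_3 + 0.24·π_4
Solving with the normalization constraint gives π = (0.2735, 0.2778, 0.2518, 0.1969).
So the stationary probability of Reactivated is 0.2778.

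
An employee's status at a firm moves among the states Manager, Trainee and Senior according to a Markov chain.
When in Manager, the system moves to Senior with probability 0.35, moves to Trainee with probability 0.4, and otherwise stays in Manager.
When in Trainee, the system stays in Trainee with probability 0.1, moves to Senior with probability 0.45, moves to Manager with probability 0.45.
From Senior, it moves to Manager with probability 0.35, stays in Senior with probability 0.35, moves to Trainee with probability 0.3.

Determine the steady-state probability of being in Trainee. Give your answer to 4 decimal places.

Let the stationary distribution be π with π = πP and π_1 + π_2 + π_3 = 1.
π_1 = 0.25·π_1 + 0.45·π_2 + 0.35·π_3
π_2 = 0.4·π_1 + 0.1·π_2 + 0.3·π_3
Solving with the normalization constraint gives π = (0.3435, 0.2786, 0.3779).
So the stationary probability of Trainee is 0.2786.

0.2786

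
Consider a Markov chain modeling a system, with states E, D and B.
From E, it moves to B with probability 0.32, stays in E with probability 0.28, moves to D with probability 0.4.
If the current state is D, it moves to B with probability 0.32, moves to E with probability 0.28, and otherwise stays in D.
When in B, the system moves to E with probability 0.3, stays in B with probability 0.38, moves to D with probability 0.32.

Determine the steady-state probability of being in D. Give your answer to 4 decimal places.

0.3728

Let the stationary distribution be π with π = πP and π_1 + π_2 + π_3 = 1.
π_1 = 0.28·π_1 + 0.28·π_2 + 0.3·π_3
π_2 = 0.4·π_1 + 0.4·π_2 + 0.32·π_3
Solving with the normalization constraint gives π = (0.2868, 0.3728, 0.3404).
So the stationary probability of D is 0.3728.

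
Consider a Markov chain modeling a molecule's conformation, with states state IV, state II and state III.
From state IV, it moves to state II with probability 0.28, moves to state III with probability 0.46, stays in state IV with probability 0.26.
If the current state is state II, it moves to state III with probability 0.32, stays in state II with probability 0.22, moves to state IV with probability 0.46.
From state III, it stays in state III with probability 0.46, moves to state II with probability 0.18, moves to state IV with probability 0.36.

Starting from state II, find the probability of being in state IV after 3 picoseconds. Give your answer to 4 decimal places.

Propagate the distribution vector 3 picoseconds from state II.
After 0 picoseconds: (0.0000, 1.0000, 0.0000)
After 1 picosecond: (0.4600, 0.2200, 0.3200)
After 2 picoseconds: (0.3360, 0.2348, 0.4292)
After 3 picoseconds: (0.3499, 0.2230, 0.4271)
P(in state IV after 3 picoseconds) = 0.3499

0.3499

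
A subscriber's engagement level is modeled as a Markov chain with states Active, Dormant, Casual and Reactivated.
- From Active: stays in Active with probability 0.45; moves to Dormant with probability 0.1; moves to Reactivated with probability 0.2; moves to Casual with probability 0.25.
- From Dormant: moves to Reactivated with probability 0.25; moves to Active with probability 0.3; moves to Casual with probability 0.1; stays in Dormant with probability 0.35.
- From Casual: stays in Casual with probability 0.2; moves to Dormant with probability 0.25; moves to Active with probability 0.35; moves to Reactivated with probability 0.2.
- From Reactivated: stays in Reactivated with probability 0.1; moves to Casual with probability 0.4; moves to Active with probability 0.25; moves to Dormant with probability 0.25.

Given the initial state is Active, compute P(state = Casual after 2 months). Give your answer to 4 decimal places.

Propagate the distribution vector 2 months from Active.
After 0 months: (1.0000, 0.0000, 0.0000, 0.0000)
After 1 month: (0.4500, 0.1000, 0.2500, 0.2000)
After 2 months: (0.3700, 0.1925, 0.2525, 0.1850)
P(in Casual after 2 months) = 0.2525

0.2525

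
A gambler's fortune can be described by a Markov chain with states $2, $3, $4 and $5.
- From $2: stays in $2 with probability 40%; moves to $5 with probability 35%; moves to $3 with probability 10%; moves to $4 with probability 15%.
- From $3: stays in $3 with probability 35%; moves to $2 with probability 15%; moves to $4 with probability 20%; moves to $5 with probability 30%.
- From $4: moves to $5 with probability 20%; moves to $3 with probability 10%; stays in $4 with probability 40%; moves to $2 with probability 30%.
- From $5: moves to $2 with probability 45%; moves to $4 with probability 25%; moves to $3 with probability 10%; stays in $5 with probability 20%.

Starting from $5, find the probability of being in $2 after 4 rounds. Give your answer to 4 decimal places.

Propagate the distribution vector 4 rounds from $5.
After 0 rounds: (0.0000, 0.0000, 0.0000, 1.0000)
After 1 round: (0.4500, 0.1000, 0.2500, 0.2000)
After 2 rounds: (0.3600, 0.1250, 0.2375, 0.2775)
After 3 rounds: (0.3589, 0.1313, 0.2434, 0.2665)
After 4 rounds: (0.3562, 0.1328, 0.2441, 0.2670)
P(in $2 after 4 rounds) = 0.3562

0.3562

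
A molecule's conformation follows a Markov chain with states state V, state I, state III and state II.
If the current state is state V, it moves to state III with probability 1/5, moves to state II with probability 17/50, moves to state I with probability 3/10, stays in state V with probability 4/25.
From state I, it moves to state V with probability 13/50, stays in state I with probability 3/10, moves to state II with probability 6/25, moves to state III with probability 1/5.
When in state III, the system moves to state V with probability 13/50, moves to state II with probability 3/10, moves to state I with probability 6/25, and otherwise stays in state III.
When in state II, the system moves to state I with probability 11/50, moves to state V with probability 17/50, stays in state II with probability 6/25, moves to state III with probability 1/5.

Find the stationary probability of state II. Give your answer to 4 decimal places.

Let the stationary distribution be π with π = πP and π_1 + π_2 + π_3 + π_4 = 1.
π_1 = 0.16·π_1 + 0.26·π_2 + 0.26·π_3 + 0.34·π_4
π_2 = 0.3·π_1 + 0.3·π_2 + 0.24·π_3 + 0.22·π_4
π_3 = 0.2·π_1 + 0.2·π_2 + 0.2·π_3 + 0.2·π_4
Solving with the normalization constraint gives π = (0.2566, 0.2658, 0.2000, 0.2777).
So the stationary probability of state II is 0.2777.

0.2777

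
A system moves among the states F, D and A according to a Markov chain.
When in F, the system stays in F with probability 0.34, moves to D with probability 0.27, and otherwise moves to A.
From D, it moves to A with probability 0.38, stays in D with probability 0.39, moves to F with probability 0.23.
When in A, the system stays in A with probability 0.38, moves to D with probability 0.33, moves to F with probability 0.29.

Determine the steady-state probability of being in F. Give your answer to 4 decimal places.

Let the stationary distribution be π with π = πP and π_1 + π_2 + π_3 = 1.
π_1 = 0.34·π_1 + 0.23·π_2 + 0.29·π_3
π_2 = 0.27·π_1 + 0.39·π_2 + 0.33·π_3
Solving with the normalization constraint gives π = (0.2842, 0.3329, 0.3828).
So the stationary probability of F is 0.2842.

0.2842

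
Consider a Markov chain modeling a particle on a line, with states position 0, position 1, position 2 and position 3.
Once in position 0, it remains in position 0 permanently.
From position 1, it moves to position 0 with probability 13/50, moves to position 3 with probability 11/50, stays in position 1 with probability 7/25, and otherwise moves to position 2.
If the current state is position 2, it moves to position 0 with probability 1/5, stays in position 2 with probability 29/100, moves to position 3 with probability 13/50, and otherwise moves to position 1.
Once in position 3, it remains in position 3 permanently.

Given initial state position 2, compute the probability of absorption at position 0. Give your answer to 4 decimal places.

Let h(s) be the probability of absorption at position 0 starting from transient state s. Then h(position 0) = 1 and h(position 3) = 0. By first-step analysis:
h(position 1) = 0.26·1 + 0.28·h(position 1) + 0.24·h(position 2) + 0.22·0
h(position 2) = 0.2·1 + 0.25·h(position 1) + 0.29·h(position 2) + 0.26·0
Solving: h(position 1) = 0.5155, h(position 2) = 0.4632.
Starting from position 2, the probability is 0.4632.

0.4632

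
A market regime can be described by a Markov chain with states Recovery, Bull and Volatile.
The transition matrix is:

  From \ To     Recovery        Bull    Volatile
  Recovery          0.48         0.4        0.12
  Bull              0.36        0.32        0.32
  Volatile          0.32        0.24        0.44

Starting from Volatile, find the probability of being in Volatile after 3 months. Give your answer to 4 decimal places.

0.2809

Propagate the distribution vector 3 months from Volatile.
After 0 months: (0.0000, 0.0000, 1.0000)
After 1 month: (0.3200, 0.2400, 0.4400)
After 2 months: (0.3808, 0.3104, 0.3088)
After 3 months: (0.3933, 0.3258, 0.2809)
P(in Volatile after 3 months) = 0.2809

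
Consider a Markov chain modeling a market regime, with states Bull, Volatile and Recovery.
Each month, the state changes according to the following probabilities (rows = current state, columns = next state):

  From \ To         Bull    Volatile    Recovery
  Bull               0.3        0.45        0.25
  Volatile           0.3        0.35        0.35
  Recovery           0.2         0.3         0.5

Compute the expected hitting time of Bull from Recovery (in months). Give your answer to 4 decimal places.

Let t(s) be the expected number of months to first reach Bull from state s, with t(Bull) = 0. Conditioning on the first month:
t(Volatile) = 1 + 0.35·t(Volatile) + 0.35·t(Recovery)
t(Recovery) = 1 + 0.3·t(Volatile) + 0.5·t(Recovery)
Solving: t(Volatile) = 3.8636, t(Recovery) = 4.3182.
Expected months from Recovery to Bull: 4.3182.

4.3182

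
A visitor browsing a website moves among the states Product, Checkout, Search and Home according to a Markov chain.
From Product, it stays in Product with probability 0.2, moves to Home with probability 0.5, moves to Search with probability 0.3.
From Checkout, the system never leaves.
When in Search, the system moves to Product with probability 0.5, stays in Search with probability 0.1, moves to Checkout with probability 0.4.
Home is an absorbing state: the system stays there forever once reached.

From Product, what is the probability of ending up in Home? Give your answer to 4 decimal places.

0.7895

Let h(s) be the probability of absorption at Home starting from transient state s. Then h(Home) = 1 and h(Checkout) = 0. By first-step analysis:
h(Product) = 0.2·h(Product) + 0.3·h(Search) + 0.5·1
h(Search) = 0.5·h(Product) + 0.4·0 + 0.1·h(Search)
Solving: h(Product) = 0.7895, h(Search) = 0.4386.
Starting from Product, the probability is 0.7895.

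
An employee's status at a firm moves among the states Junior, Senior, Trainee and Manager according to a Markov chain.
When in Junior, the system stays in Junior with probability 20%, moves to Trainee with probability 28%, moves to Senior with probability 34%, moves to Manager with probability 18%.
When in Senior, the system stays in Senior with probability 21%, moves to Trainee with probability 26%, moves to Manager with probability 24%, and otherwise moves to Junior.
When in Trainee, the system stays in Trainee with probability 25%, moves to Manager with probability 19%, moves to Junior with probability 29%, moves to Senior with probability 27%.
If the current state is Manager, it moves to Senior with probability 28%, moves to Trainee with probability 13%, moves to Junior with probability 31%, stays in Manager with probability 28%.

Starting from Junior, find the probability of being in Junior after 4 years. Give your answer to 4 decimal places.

0.2701

Propagate the distribution vector 4 years from Junior.
After 0 years: (1.0000, 0.0000, 0.0000, 0.0000)
After 1 year: (0.2000, 0.3400, 0.2800, 0.1800)
After 2 years: (0.2756, 0.2654, 0.2378, 0.2212)
After 3 years: (0.2696, 0.2756, 0.2344, 0.2204)
After 4 years: (0.2701, 0.2745, 0.2344, 0.2209)
P(in Junior after 4 years) = 0.2701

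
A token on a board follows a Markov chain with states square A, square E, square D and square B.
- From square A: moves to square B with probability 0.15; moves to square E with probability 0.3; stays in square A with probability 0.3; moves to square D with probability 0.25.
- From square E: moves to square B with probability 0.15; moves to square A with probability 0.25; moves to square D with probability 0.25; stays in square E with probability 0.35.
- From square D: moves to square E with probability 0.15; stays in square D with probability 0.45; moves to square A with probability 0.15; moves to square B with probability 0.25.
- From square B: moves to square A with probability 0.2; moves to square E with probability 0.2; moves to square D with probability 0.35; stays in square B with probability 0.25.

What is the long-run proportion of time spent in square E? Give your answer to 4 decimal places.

0.2409

Let the stationary distribution be π with π = πP and π_1 + π_2 + π_3 + π_4 = 1.
π_1 = 0.3·π_1 + 0.25·π_2 + 0.15·π_3 + 0.2·π_4
π_2 = 0.3·π_1 + 0.35·π_2 + 0.15·π_3 + 0.2·π_4
π_3 = 0.25·π_1 + 0.25·π_2 + 0.45·π_3 + 0.35·π_4
Solving with the normalization constraint gives π = (0.2168, 0.2409, 0.3380, 0.2042).
So the stationary probability of square E is 0.2409.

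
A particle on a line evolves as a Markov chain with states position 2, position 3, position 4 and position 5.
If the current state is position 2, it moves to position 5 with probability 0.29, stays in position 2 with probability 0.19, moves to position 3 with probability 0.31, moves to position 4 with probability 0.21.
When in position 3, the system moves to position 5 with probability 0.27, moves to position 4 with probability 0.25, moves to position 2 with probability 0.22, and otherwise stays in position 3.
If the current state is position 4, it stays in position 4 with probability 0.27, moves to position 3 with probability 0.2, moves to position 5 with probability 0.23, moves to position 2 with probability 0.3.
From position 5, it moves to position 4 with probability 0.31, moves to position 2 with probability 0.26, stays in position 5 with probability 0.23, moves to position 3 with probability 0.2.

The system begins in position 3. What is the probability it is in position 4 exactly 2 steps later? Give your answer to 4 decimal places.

Propagate the distribution vector 2 steps from position 3.
After 0 steps: (0.0000, 1.0000, 0.0000, 0.0000)
After 1 step: (0.2200, 0.2600, 0.2500, 0.2700)
After 2 steps: (0.2442, 0.2398, 0.2624, 0.2536)
P(in position 4 after 2 steps) = 0.2624

0.2624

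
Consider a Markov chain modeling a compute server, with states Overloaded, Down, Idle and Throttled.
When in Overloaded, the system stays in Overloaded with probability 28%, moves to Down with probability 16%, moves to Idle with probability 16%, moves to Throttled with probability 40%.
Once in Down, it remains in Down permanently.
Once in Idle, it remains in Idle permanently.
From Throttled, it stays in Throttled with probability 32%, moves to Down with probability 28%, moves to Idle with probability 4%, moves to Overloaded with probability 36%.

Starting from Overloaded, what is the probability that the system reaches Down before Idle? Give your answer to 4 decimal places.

Let h(s) be the probability of absorption at Down starting from transient state s. Then h(Down) = 1 and h(Idle) = 0. By first-step analysis:
h(Overloaded) = 0.28·h(Overloaded) + 0.16·1 + 0.16·0 + 0.4·h(Throttled)
h(Throttled) = 0.36·h(Overloaded) + 0.28·1 + 0.04·0 + 0.32·h(Throttled)
Solving: h(Overloaded) = 0.6389, h(Throttled) = 0.7500.
Starting from Overloaded, the probability is 0.6389.

0.6389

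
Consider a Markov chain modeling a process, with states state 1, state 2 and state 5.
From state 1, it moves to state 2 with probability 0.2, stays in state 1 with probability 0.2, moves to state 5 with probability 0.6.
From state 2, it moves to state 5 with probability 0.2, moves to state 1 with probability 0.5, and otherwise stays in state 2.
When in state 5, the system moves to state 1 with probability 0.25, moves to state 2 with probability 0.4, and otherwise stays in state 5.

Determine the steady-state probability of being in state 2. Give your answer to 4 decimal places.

Let the stationary distribution be π with π = πP and π_1 + π_2 + π_3 = 1.
π_1 = 0.2·π_1 + 0.5·π_2 + 0.25·π_3
π_2 = 0.2·π_1 + 0.3·π_2 + 0.4·π_3
Solving with the normalization constraint gives π = (0.3112, 0.3071, 0.3817).
So the stationary probability of state 2 is 0.3071.

0.3071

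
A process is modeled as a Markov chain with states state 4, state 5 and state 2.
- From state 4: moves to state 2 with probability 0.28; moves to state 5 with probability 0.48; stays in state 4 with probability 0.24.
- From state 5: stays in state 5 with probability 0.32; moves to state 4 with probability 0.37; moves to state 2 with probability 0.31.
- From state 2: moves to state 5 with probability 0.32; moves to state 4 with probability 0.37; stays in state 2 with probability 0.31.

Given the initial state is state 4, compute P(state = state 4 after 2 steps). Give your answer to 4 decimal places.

0.3388

Sum over the intermediate state after 1 step:
P = P(state 4→state 4)·P(state 4→state 4) + P(state 4→state 5)·P(state 5→state 4) + P(state 4→state 2)·P(state 2→state 4)
  = 0.24×0.24 + 0.48×0.37 + 0.28×0.37
  = 0.0576 + 0.1776 + 0.1036 = 0.3388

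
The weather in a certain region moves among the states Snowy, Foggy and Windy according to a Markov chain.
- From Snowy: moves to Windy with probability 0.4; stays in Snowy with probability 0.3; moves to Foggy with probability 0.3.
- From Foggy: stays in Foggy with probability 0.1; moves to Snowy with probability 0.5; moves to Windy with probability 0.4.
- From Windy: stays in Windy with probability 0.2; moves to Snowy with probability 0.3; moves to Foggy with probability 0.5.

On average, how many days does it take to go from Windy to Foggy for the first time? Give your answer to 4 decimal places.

Let t(s) be the expected number of days to first reach Foggy from state s, with t(Foggy) = 0. Conditioning on the first day:
t(Snowy) = 1 + 0.3·t(Snowy) + 0.4·t(Windy)
t(Windy) = 1 + 0.3·t(Snowy) + 0.2·t(Windy)
Solving: t(Snowy) = 2.7273, t(Windy) = 2.2727.
Expected days from Windy to Foggy: 2.2727.

2.2727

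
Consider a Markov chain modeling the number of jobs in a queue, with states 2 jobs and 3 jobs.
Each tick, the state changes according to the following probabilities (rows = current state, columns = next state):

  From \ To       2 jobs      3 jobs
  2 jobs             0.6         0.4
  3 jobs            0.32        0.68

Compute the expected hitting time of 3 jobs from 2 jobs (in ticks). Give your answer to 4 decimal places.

Let t(s) be the expected number of ticks to first reach 3 jobs from state s, with t(3 jobs) = 0. Conditioning on the first tick:
t(2 jobs) = 1 + 0.6·t(2 jobs)
Solving: t(2 jobs) = 2.5000.
Expected ticks from 2 jobs to 3 jobs: 2.5000.

2.5000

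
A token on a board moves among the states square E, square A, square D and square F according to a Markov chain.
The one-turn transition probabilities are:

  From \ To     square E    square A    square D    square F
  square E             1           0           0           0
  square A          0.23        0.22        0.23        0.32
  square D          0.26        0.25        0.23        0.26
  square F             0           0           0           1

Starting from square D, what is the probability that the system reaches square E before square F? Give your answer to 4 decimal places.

0.4793

Let h(s) be the probability of absorption at square E starting from transient state s. Then h(square E) = 1 and h(square F) = 0. By first-step analysis:
h(square A) = 0.23·1 + 0.22·h(square A) + 0.23·h(square D) + 0.32·0
h(square D) = 0.26·1 + 0.25·h(square A) + 0.23·h(square D) + 0.26·0
Solving: h(square A) = 0.4362, h(square D) = 0.4793.
Starting from square D, the probability is 0.4793.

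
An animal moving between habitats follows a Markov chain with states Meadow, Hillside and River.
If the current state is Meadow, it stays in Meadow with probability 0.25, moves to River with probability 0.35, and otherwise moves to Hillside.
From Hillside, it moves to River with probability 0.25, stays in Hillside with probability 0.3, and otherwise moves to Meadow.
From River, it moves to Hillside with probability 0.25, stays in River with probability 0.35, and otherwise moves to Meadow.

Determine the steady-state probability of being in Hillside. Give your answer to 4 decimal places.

Let the stationary distribution be π with π = πP and π_1 + π_2 + π_3 = 1.
π_1 = 0.25·π_1 + 0.45·π_2 + 0.4·π_3
π_2 = 0.4·π_1 + 0.3·π_2 + 0.25·π_3
Solving with the normalization constraint gives π = (0.3618, 0.3203, 0.3180).
So the stationary probability of Hillside is 0.3203.

0.3203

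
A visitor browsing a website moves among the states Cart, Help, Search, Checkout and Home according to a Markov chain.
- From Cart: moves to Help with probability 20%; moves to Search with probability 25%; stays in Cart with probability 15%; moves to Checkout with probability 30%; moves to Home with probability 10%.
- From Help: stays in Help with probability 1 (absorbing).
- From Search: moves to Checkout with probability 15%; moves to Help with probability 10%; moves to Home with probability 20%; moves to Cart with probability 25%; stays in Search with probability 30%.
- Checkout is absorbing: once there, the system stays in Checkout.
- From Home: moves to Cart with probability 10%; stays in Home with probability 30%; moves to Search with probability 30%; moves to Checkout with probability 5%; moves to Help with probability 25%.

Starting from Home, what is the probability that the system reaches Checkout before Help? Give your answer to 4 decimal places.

0.3710

Let h(s) be the probability of absorption at Checkout starting from transient state s. Then h(Checkout) = 1 and h(Help) = 0. By first-step analysis:
h(Cart) = 0.15·h(Cart) + 0.2·0 + 0.25·h(Search) + 0.3·1 + 0.1·h(Home)
h(Search) = 0.25·h(Cart) + 0.1·0 + 0.3·h(Search) + 0.15·1 + 0.2·h(Home)
h(Home) = 0.1·h(Cart) + 0.25·0 + 0.3·h(Search) + 0.05·1 + 0.3·h(Home)
Solving: h(Cart) = 0.5484, h(Search) = 0.5161, h(Home) = 0.3710.
Starting from Home, the probability is 0.3710.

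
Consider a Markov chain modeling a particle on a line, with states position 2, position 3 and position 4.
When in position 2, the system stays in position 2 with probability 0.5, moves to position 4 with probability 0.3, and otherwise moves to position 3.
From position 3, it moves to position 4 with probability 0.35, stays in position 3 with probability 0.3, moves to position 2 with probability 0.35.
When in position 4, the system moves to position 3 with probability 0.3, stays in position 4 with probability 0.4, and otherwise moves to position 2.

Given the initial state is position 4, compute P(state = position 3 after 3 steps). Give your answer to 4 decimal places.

0.2625

Propagate the distribution vector 3 steps from position 4.
After 0 steps: (0.0000, 0.0000, 1.0000)
After 1 step: (0.3000, 0.3000, 0.4000)
After 2 steps: (0.3750, 0.2700, 0.3550)
After 3 steps: (0.3885, 0.2625, 0.3490)
P(in position 3 after 3 steps) = 0.2625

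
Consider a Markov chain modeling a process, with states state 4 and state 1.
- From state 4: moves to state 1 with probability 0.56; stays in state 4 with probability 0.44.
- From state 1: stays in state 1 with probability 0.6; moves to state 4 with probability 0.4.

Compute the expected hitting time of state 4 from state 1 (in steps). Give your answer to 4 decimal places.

2.5000

Let t(s) be the expected number of steps to first reach state 4 from state s, with t(state 4) = 0. Conditioning on the first step:
t(state 1) = 1 + 0.6·t(state 1)
Solving: t(state 1) = 2.5000.
Expected steps from state 1 to state 4: 2.5000.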